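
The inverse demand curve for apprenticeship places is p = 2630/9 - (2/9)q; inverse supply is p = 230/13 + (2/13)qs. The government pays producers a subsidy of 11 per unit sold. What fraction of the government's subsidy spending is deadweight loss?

DWL / government spending = 117/6074

Pre-subsidy: 2630/9 - (2/9)q = 230/13 + (2/13)q gives q* = 730 and p* = 130.
With the subsidy, sellers receive ps = pb + 11 for each unit, where pb is the price buyers pay.
On the curves, pb = 2630/9 - (2/9)q and ps = 230/13 + (2/13)q; the wedge ps − pb = 11 gives 230/13 + (2/13)q − (2630/9 - (2/9)q) = 11, so q' = 759.25.
Then pb = 2630/9 − (2/9)·759.25 = 123.5 and ps = 230/13 + (2/13)·759.25 = 134.5.
ΔCS = ½(730 + 759.25)(130 − 123.5) = 4840.0625; ΔPS = ½(730 + 759.25)(134.5 − 130) = 3350.8125.
Government spending = 11 × 759.25 = 8351.75.
DWL = ½ × 11 × (759.25 − 730) = 160.875; fraction = 160.875 / 8351.75 = 117/6074.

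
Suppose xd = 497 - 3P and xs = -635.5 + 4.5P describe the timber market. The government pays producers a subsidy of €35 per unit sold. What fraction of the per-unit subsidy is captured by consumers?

Consumer share = 0.6

Pre-subsidy: 497 - 3P = -635.5 + 4.5P gives P* = 151, x* = 44.
With the subsidy, sellers receive Ps = Pb + 35 for each unit, where Pb is the price buyers pay.
Supply in terms of Pb becomes xs = -635.5 + 4.5(Pb + 35) = -478 + 4.5Pb. Setting this equal to demand: 497 - 3Pb = -478 + 4.5Pb, so Pb = 130.
Sellers receive Ps = 130 + 35 = 165; x' = 497 − 3·130 = 107.
Buyers' price falls by P* − Pb = 151 − 130 = 21; sellers' price rises by Ps − P* = 165 − 151 = 14.
So consumers capture 21/35 = 0.6 of each unit of subsidy.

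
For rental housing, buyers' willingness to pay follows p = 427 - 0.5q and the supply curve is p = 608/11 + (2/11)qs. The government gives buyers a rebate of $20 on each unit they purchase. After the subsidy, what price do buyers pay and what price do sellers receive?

Pre-subsidy: 427 - 0.5q = 608/11 + (2/11)q gives q* = 545.2 and p* = 154.4.
With the rebate, buyers effectively pay pb = ps − 20, where ps is the price sellers receive.
On the curves, pb = 427 - 0.5q and ps = 608/11 + (2/11)q; the wedge ps − pb = 20 gives 608/11 + (2/11)q − (427 - 0.5q) = 20, so q' = 8618/15.
Then pb = 427 − 0.5·(8618/15) = 2096/15 and ps = 608/11 + (2/11)·(8618/15) = 2396/15.

Buyers pay 2096/15; sellers receive 2396/15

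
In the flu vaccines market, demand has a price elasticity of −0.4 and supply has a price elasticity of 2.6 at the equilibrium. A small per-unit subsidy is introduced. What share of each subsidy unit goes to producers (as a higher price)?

Producer share = 2/15

For a small subsidy around the equilibrium, the benefit split depends on the relative slopes, which at a point are proportional to the elasticities.
Buyer share = εs/(εs + |εd|) = 2.6/(2.6 + 0.4) = 13/15; seller share = |εd|/(εs + |εd|) = 2/15.
So producers capture 2/15 of the subsidy.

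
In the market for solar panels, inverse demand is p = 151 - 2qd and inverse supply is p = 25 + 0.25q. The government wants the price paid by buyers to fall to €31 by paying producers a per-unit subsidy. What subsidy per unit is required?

At a buyer price of 31, quantity demanded is 75.5 − 0.5·31 = 60.
Sellers supply 60 only when they receive ps = 25 + 0.25·60 = 40.
s = ps − pb = 40 − 31 = 9.

Required subsidy s = €9 per unit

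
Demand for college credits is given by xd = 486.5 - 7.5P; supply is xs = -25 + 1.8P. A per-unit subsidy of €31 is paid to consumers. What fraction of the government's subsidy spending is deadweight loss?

Pre-subsidy: 486.5 - 7.5P = -25 + 1.8P gives P* = 55, x* = 74.
With the rebate, buyers effectively pay Pb = Ps − 31, where Ps is the price sellers receive.
Demand in terms of Ps becomes xd = 486.5 − 7.5(Ps − 31) = 719 - 7.5Ps. Setting this equal to supply: 719 - 7.5Ps = -25 + 1.8Ps, so Ps = 80.
Buyers pay Pb = 80 − 31 = 49; x' = -25 + 1.8·80 = 119.
ΔCS = ½(74 + 119)(55 − 49) = 579; ΔPS = ½(74 + 119)(80 − 55) = 2412.5.
Government spending = 31 × 119 = 3689.
DWL = ½ × 31 × (119 − 74) = 697.5; fraction = 697.5 / 3689 = 45/238.

DWL / government spending = 45/238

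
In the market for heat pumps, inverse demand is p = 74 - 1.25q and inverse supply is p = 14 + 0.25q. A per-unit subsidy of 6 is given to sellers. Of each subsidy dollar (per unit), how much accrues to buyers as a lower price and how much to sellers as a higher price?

Pre-subsidy: 74 - 1.25q = 14 + 0.25q gives q* = 40 and p* = 24.
With the subsidy, sellers receive ps = pb + 6 for each unit, where pb is the price buyers pay.
On the curves, pb = 74 - 1.25q and ps = 14 + 0.25q; the wedge ps − pb = 6 gives 14 + 0.25q − (74 - 1.25q) = 6, so q' = 44.
Then pb = 74 − 1.25·44 = 19 and ps = 14 + 0.25·44 = 25.
Buyers' price falls by p* − pb = 24 − 19 = 5; sellers' price rises by ps − p* = 25 − 24 = 1.

Buyers gain 5 per unit; sellers gain 1 per unit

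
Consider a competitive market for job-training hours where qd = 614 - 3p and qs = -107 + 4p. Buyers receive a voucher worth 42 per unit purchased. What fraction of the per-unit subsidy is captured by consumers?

Consumer share = 4/7

Pre-subsidy: 614 - 3p = -107 + 4p gives p* = 103, q* = 305.
With the rebate, buyers effectively pay pb = ps − 42, where ps is the price sellers receive.
Demand in terms of ps becomes qd = 614 − 3(ps − 42) = 740 - 3ps. Setting this equal to supply: 740 - 3ps = -107 + 4ps, so ps = 121.
Buyers pay pb = 121 − 42 = 79; q' = -107 + 4·121 = 377.
Buyers' price falls by p* − pb = 103 − 79 = 24; sellers' price rises by ps − p* = 121 − 103 = 18.
So consumers capture 24/42 = 4/7 of each unit of subsidy.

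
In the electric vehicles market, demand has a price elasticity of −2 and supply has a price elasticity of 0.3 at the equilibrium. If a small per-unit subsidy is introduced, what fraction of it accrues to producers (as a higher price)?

Producer share = 20/23

For a small subsidy around the equilibrium, the benefit split depends on the relative slopes, which at a point are proportional to the elasticities.
Buyer share = εs/(εs + |εd|) = 0.3/(0.3 + 2) = 3/23; seller share = |εd|/(εs + |εd|) = 20/23.
So producers capture 20/23 of the subsidy.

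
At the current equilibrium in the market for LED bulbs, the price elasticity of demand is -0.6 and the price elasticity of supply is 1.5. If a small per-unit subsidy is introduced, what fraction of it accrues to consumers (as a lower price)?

For a small subsidy around the equilibrium, the benefit split depends on the relative slopes, which at a point are proportional to the elasticities.
Buyer share = εs/(εs + |εd|) = 1.5/(1.5 + 0.6) = 5/7; seller share = |εd|/(εs + |εd|) = 2/7.

Consumer share = 5/7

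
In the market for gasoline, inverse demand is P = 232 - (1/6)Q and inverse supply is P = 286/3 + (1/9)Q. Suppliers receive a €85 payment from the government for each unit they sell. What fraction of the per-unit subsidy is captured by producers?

Pre-subsidy: 232 - (1/6)Q = 286/3 + (1/9)Q gives Q* = 492 and P* = 150.
With the subsidy, sellers receive Ps = Pb + 85 for each unit, where Pb is the price buyers pay.
On the curves, Pb = 232 - (1/6)Q and Ps = 286/3 + (1/9)Q; the wedge Ps − Pb = 85 gives 286/3 + (1/9)Q − (232 - (1/6)Q) = 85, so Q' = 798.
Then Pb = 232 − (1/6)·798 = 99 and Ps = 286/3 + (1/9)·798 = 184.
Buyers' price falls by P* − Pb = 150 − 99 = 51; sellers' price rises by Ps − P* = 184 − 150 = 34.
So producers capture 34/85 = 0.4 of each unit of subsidy.

Producer share = 0.4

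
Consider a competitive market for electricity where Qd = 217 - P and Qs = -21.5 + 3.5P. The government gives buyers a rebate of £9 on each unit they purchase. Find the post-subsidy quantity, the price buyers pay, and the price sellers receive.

Pre-subsidy: 217 - P = -21.5 + 3.5P gives P* = 53, Q* = 164.
With the rebate, buyers effectively pay Pb = Ps − 9, where Ps is the price sellers receive.
Demand in terms of Ps becomes Qd = 217 − 1(Ps − 9) = 226 - Ps. Setting this equal to supply: 226 - Ps = -21.5 + 3.5Ps, so Ps = 55.
Buyers pay Pb = 55 − 9 = 46; Q' = -21.5 + 3.5·55 = 171.

Q' = 171; buyers pay £46; sellers receive £55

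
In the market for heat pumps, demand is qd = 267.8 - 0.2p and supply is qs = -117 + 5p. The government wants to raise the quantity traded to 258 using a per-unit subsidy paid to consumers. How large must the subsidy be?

At q = 258, invert demand for the buyer price: pb = (267.8 − 258)/0.2 = 49; invert supply for the seller price: ps = (258 − (-117))/5 = 75.
The subsidy must fill the gap: s = ps − pb = 75 − 49 = 26.

Required subsidy s = 26 per unit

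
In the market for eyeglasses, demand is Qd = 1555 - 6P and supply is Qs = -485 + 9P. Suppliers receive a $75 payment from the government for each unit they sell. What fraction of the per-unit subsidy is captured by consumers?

Consumer share = 0.6

Pre-subsidy: 1555 - 6P = -485 + 9P gives P* = 136, Q* = 739.
With the subsidy, sellers receive Ps = Pb + 75 for each unit, where Pb is the price buyers pay.
Supply in terms of Pb becomes Qs = -485 + 9(Pb + 75) = 190 + 9Pb. Setting this equal to demand: 1555 - 6Pb = 190 + 9Pb, so Pb = 91.
Sellers receive Ps = 91 + 75 = 166; Q' = 1555 − 6·91 = 1009.
Buyers' price falls by P* − Pb = 136 − 91 = 45; sellers' price rises by Ps − P* = 166 − 136 = 30.
So consumers capture 45/75 = 0.6 of each unit of subsidy.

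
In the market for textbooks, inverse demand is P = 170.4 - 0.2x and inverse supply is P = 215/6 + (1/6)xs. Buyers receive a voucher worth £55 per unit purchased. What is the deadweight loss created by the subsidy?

Pre-subsidy: 170.4 - 0.2x = 215/6 + (1/6)x gives x* = 367 and P* = 97.
With the rebate, buyers effectively pay Pb = Ps − 55, where Ps is the price sellers receive.
On the curves, Pb = 170.4 - 0.2x and Ps = 215/6 + (1/6)x; the wedge Ps − Pb = 55 gives 215/6 + (1/6)x − (170.4 - 0.2x) = 55, so x' = 517.
Then Pb = 170.4 − 0.2·517 = 67 and Ps = 215/6 + (1/6)·517 = 122.
The subsidy expands output by 517 − 367 = 150 past the efficient level; on those units the gap between marginal cost and willingness to pay runs from 0 up to 55.
DWL = ½ × 55 × 150 = 4125.

Deadweight loss = £4125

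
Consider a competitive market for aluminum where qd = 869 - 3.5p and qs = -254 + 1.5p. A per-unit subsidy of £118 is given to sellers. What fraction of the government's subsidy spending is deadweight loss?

DWL / government spending = 1239/4136

Pre-subsidy: 869 - 3.5p = -254 + 1.5p gives p* = 224.6, q* = 82.9.
With the subsidy, sellers receive ps = pb + 118 for each unit, where pb is the price buyers pay.
Supply in terms of pb becomes qs = -254 + 1.5(pb + 118) = -77 + 1.5pb. Setting this equal to demand: 869 - 3.5pb = -77 + 1.5pb, so pb = 189.2.
Sellers receive ps = 189.2 + 118 = 307.2; q' = 869 − 3.5·189.2 = 206.8.
ΔCS = ½(82.9 + 206.8)(224.6 − 189.2) = 5127.69; ΔPS = ½(82.9 + 206.8)(307.2 − 224.6) = 11964.61.
Government spending = 118 × 206.8 = 24402.4.
DWL = ½ × 118 × (206.8 − 82.9) = 7310.1; fraction = 7310.1 / 24402.4 = 1239/4136.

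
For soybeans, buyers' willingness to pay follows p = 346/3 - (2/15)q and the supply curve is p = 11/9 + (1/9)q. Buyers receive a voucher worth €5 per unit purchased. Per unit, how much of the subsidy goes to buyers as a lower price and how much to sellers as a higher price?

Pre-subsidy: 346/3 - (2/15)q = 11/9 + (1/9)q gives q* = 5135/11 and p* = 584/11.
With the rebate, buyers effectively pay pb = ps − 5, where ps is the price sellers receive.
On the curves, pb = 346/3 - (2/15)q and ps = 11/9 + (1/9)q; the wedge ps − pb = 5 gives 11/9 + (1/9)q − (346/3 - (2/15)q) = 5, so q' = 5360/11.
Then pb = 346/3 − (2/15)·(5360/11) = 554/11 and ps = 11/9 + (1/9)·(5360/11) = 609/11.
Buyers' price falls by p* − pb = 584/11 − 554/11 = 30/11; sellers' price rises by ps − p* = 609/11 − 584/11 = 25/11.

Buyers gain 30/11 per unit; sellers gain 25/11 per unit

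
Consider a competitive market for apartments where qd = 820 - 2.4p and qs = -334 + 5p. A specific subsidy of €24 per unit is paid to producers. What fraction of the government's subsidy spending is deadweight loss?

Pre-subsidy: 820 - 2.4p = -334 + 5p gives p* = 5770/37, q* = 16492/37.
With the subsidy, sellers receive ps = pb + 24 for each unit, where pb is the price buyers pay.
Supply in terms of pb becomes qs = -334 + 5(pb + 24) = -214 + 5pb. Setting this equal to demand: 820 - 2.4pb = -214 + 5pb, so pb = 5170/37.
Sellers receive ps = 5170/37 + 24 = 6058/37; q' = 820 − 2.4·(5170/37) = 17932/37.
ΔCS = ½(16492/37 + 17932/37)(5770/37 − 5170/37) = 10327200/1369; ΔPS = ½(16492/37 + 17932/37)(6058/37 − 5770/37) = 4957056/1369.
Government spending = 24 × 17932/37 = 430368/37.
DWL = ½ × 24 × (17932/37 − 16492/37) = 17280/37; fraction = (17280/37) / (430368/37) = 180/4483.

DWL / government spending = 180/4483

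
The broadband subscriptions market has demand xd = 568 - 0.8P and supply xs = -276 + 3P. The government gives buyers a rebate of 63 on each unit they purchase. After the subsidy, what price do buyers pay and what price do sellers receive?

Buyers pay 3275/19; sellers receive 4472/19

Pre-subsidy: 568 - 0.8P = -276 + 3P gives P* = 4220/19, x* = 7416/19.
With the rebate, buyers effectively pay Pb = Ps − 63, where Ps is the price sellers receive.
Demand in terms of Ps becomes xd = 568 − 0.8(Ps − 63) = 618.4 - 0.8Ps. Setting this equal to supply: 618.4 - 0.8Ps = -276 + 3Ps, so Ps = 4472/19.
Buyers pay Pb = 4472/19 − 63 = 3275/19; x' = -276 + 3·(4472/19) = 8172/19.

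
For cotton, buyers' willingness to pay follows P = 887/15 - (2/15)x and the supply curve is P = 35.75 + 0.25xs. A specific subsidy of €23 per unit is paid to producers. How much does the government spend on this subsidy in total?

Government cost = €2783

Pre-subsidy: 887/15 - (2/15)x = 35.75 + 0.25x gives x* = 61 and P* = 51.
With the subsidy, sellers receive Ps = Pb + 23 for each unit, where Pb is the price buyers pay.
On the curves, Pb = 887/15 - (2/15)x and Ps = 35.75 + 0.25x; the wedge Ps − Pb = 23 gives 35.75 + 0.25x − (887/15 - (2/15)x) = 23, so x' = 121.
Then Pb = 887/15 − (2/15)·121 = 43 and Ps = 35.75 + 0.25·121 = 66.
Government outlay = subsidy × quantity = 23 × 121 = 2783.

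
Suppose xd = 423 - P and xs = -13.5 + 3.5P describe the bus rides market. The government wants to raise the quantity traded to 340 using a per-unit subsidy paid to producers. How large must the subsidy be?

At x = 340, invert demand for the buyer price: Pb = (423 − 340)/1 = 83; invert supply for the seller price: Ps = (340 − (-13.5))/3.5 = 101.
The subsidy must fill the gap: s = Ps − Pb = 101 − 83 = 18.

Required subsidy s = 18 per unit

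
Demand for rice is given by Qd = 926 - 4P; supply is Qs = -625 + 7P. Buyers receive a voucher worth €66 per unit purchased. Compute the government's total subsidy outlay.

Government cost = €34980

Pre-subsidy: 926 - 4P = -625 + 7P gives P* = 141, Q* = 362.
With the rebate, buyers effectively pay Pb = Ps − 66, where Ps is the price sellers receive.
Demand in terms of Ps becomes Qd = 926 − 4(Ps − 66) = 1190 - 4Ps. Setting this equal to supply: 1190 - 4Ps = -625 + 7Ps, so Ps = 165.
Buyers pay Pb = 165 − 66 = 99; Q' = -625 + 7·165 = 530.
Government outlay = subsidy × quantity = 66 × 530 = 34980.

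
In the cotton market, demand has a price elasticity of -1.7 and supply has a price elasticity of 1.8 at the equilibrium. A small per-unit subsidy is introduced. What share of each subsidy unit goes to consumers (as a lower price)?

For a small subsidy around the equilibrium, the benefit split depends on the relative slopes, which at a point are proportional to the elasticities.
Buyer share = εs/(εs + |εd|) = 1.8/(1.8 + 1.7) = 18/35; seller share = |εd|/(εs + |εd|) = 17/35.

Consumer share = 18/35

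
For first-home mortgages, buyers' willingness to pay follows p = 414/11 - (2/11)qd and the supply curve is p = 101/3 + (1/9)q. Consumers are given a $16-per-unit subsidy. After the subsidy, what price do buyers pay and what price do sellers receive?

Pre-subsidy: 414/11 - (2/11)q = 101/3 + (1/9)q gives q* = 393/29 and p* = 1020/29.
With the rebate, buyers effectively pay pb = ps − 16, where ps is the price sellers receive.
On the curves, pb = 414/11 - (2/11)q and ps = 101/3 + (1/9)q; the wedge ps − pb = 16 gives 101/3 + (1/9)q − (414/11 - (2/11)q) = 16, so q' = 1977/29.
Then pb = 414/11 − (2/11)·(1977/29) = 732/29 and ps = 101/3 + (1/9)·(1977/29) = 1196/29.

Buyers pay 732/29; sellers receive 1196/29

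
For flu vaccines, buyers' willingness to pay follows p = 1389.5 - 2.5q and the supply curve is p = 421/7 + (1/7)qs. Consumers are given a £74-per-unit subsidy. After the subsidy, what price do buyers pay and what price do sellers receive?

Buyers pay £62; sellers receive £136

Pre-subsidy: 1389.5 - 2.5q = 421/7 + (1/7)q gives q* = 503 and p* = 132.
With the rebate, buyers effectively pay pb = ps − 74, where ps is the price sellers receive.
On the curves, pb = 1389.5 - 2.5q and ps = 421/7 + (1/7)q; the wedge ps − pb = 74 gives 421/7 + (1/7)q − (1389.5 - 2.5q) = 74, so q' = 531.
Then pb = 1389.5 − 2.5·531 = 62 and ps = 421/7 + (1/7)·531 = 136.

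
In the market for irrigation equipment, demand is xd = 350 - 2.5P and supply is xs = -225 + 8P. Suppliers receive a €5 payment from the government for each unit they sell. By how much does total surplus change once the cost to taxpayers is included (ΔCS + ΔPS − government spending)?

Pre-subsidy: 350 - 2.5P = -225 + 8P gives P* = 1150/21, x* = 4475/21.
With the subsidy, sellers receive Ps = Pb + 5 for each unit, where Pb is the price buyers pay.
Supply in terms of Pb becomes xs = -225 + 8(Pb + 5) = -185 + 8Pb. Setting this equal to demand: 350 - 2.5Pb = -185 + 8Pb, so Pb = 1070/21.
Sellers receive Ps = 1070/21 + 5 = 1175/21; x' = 350 − 2.5·(1070/21) = 4675/21.
ΔCS = ½(4475/21 + 4675/21)(1150/21 − 1070/21) = 122000/147; ΔPS = ½(4475/21 + 4675/21)(1175/21 − 1150/21) = 38125/147.
Government spending = 5 × 4675/21 = 23375/21.
Net change = 122000/147 + 38125/147 − 23375/21 = -500/21. The loss equals the DWL triangle ½·5·200/21.

Net change in total surplus = -500/21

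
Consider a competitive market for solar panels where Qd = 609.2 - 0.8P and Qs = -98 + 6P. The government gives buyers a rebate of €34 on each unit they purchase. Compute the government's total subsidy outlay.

Pre-subsidy: 609.2 - 0.8P = -98 + 6P gives P* = 104, Q* = 526.
With the rebate, buyers effectively pay Pb = Ps − 34, where Ps is the price sellers receive.
Demand in terms of Ps becomes Qd = 609.2 − 0.8(Ps − 34) = 636.4 - 0.8Ps. Setting this equal to supply: 636.4 - 0.8Ps = -98 + 6Ps, so Ps = 108.
Buyers pay Pb = 108 − 34 = 74; Q' = -98 + 6·108 = 550.
Government outlay = subsidy × quantity = 34 × 550 = 18700.

Government cost = €18700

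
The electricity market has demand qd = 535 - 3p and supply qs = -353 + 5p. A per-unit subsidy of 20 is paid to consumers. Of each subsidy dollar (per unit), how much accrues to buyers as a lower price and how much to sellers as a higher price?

Buyers gain 12.5 per unit; sellers gain 7.5 per unit

Pre-subsidy: 535 - 3p = -353 + 5p gives p* = 111, q* = 202.
With the rebate, buyers effectively pay pb = ps − 20, where ps is the price sellers receive.
Demand in terms of ps becomes qd = 535 − 3(ps − 20) = 595 - 3ps. Setting this equal to supply: 595 - 3ps = -353 + 5ps, so ps = 118.5.
Buyers pay pb = 118.5 − 20 = 98.5; q' = -353 + 5·118.5 = 239.5.
Buyers' price falls by p* − pb = 111 − 98.5 = 12.5; sellers' price rises by ps − p* = 118.5 − 111 = 7.5.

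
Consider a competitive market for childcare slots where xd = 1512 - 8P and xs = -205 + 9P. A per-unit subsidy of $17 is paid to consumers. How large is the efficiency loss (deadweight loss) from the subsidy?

Deadweight loss = $612

Pre-subsidy: 1512 - 8P = -205 + 9P gives P* = 101, x* = 704.
With the rebate, buyers effectively pay Pb = Ps − 17, where Ps is the price sellers receive.
Demand in terms of Ps becomes xd = 1512 − 8(Ps − 17) = 1648 - 8Ps. Setting this equal to supply: 1648 - 8Ps = -205 + 9Ps, so Ps = 109.
Buyers pay Pb = 109 − 17 = 92; x' = -205 + 9·109 = 776.
The subsidy expands output by 776 − 704 = 72 past the efficient level; on those units the gap between marginal cost and willingness to pay runs from 0 up to 17.
DWL = ½ × 17 × 72 = 612.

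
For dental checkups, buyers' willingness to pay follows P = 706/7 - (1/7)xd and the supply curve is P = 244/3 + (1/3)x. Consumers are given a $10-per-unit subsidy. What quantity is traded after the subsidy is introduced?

x' = 62

Pre-subsidy: 706/7 - (1/7)x = 244/3 + (1/3)x gives x* = 41 and P* = 95.
With the rebate, buyers effectively pay Pb = Ps − 10, where Ps is the price sellers receive.
On the curves, Pb = 706/7 - (1/7)x and Ps = 244/3 + (1/3)x; the wedge Ps − Pb = 10 gives 244/3 + (1/3)x − (706/7 - (1/7)x) = 10, so x' = 62.
Then Pb = 706/7 − (1/7)·62 = 92 and Ps = 244/3 + (1/3)·62 = 102.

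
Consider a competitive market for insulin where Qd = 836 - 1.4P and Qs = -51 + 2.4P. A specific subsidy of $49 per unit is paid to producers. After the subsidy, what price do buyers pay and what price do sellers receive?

Pre-subsidy: 836 - 1.4P = -51 + 2.4P gives P* = 4435/19, Q* = 9675/19.
With the subsidy, sellers receive Ps = Pb + 49 for each unit, where Pb is the price buyers pay.
Supply in terms of Pb becomes Qs = -51 + 2.4(Pb + 49) = 66.6 + 2.4Pb. Setting this equal to demand: 836 - 1.4Pb = 66.6 + 2.4Pb, so Pb = 3847/19.
Sellers receive Ps = 3847/19 + 49 = 4778/19; Q' = 836 − 1.4·(3847/19) = 52491/95.

Buyers pay 3847/19; sellers receive 4778/19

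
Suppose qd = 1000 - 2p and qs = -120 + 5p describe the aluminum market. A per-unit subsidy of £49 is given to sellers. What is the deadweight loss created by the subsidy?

Pre-subsidy: 1000 - 2p = -120 + 5p gives p* = 160, q* = 680.
With the subsidy, sellers receive ps = pb + 49 for each unit, where pb is the price buyers pay.
Supply in terms of pb becomes qs = -120 + 5(pb + 49) = 125 + 5pb. Setting this equal to demand: 1000 - 2pb = 125 + 5pb, so pb = 125.
Sellers receive ps = 125 + 49 = 174; q' = 1000 − 2·125 = 750.
The subsidy expands output by 750 − 680 = 70 past the efficient level; on those units the gap between marginal cost and willingness to pay runs from 0 up to 49.
DWL = ½ × 49 × 70 = 1715.

Deadweight loss = £1715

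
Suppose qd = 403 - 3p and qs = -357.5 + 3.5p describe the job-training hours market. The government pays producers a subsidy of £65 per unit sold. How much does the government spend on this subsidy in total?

Pre-subsidy: 403 - 3p = -357.5 + 3.5p gives p* = 117, q* = 52.
With the subsidy, sellers receive ps = pb + 65 for each unit, where pb is the price buyers pay.
Supply in terms of pb becomes qs = -357.5 + 3.5(pb + 65) = -130 + 3.5pb. Setting this equal to demand: 403 - 3pb = -130 + 3.5pb, so pb = 82.
Sellers receive ps = 82 + 65 = 147; q' = 403 − 3·82 = 157.
Government outlay = subsidy × quantity = 65 × 157 = 10205.

Government cost = £10205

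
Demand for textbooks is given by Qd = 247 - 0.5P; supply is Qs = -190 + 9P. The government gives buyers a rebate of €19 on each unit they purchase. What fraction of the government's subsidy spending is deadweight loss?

DWL / government spending = 9/466

Pre-subsidy: 247 - 0.5P = -190 + 9P gives P* = 46, Q* = 224.
With the rebate, buyers effectively pay Pb = Ps − 19, where Ps is the price sellers receive.
Demand in terms of Ps becomes Qd = 247 − 0.5(Ps − 19) = 256.5 - 0.5Ps. Setting this equal to supply: 256.5 - 0.5Ps = -190 + 9Ps, so Ps = 47.
Buyers pay Pb = 47 − 19 = 28; Q' = -190 + 9·47 = 233.
ΔCS = ½(224 + 233)(46 − 28) = 4113; ΔPS = ½(224 + 233)(47 − 46) = 228.5.
Government spending = 19 × 233 = 4427.
DWL = ½ × 19 × (233 − 224) = 85.5; fraction = 85.5 / 4427 = 9/466.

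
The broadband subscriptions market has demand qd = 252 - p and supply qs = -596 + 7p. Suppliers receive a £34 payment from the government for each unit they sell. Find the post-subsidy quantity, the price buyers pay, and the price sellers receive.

q' = 175.75; buyers pay £76.25; sellers receive £110.25

Pre-subsidy: 252 - p = -596 + 7p gives p* = 106, q* = 146.
With the subsidy, sellers receive ps = pb + 34 for each unit, where pb is the price buyers pay.
Supply in terms of pb becomes qs = -596 + 7(pb + 34) = -358 + 7pb. Setting this equal to demand: 252 - pb = -358 + 7pb, so pb = 76.25.
Sellers receive ps = 76.25 + 34 = 110.25; q' = 252 − 1·76.25 = 175.75.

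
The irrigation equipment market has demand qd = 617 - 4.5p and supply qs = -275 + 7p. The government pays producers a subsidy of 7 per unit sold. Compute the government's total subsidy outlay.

Government cost = 46228/23

Pre-subsidy: 617 - 4.5p = -275 + 7p gives p* = 1784/23, q* = 6163/23.
With the subsidy, sellers receive ps = pb + 7 for each unit, where pb is the price buyers pay.
Supply in terms of pb becomes qs = -275 + 7(pb + 7) = -226 + 7pb. Setting this equal to demand: 617 - 4.5pb = -226 + 7pb, so pb = 1686/23.
Sellers receive ps = 1686/23 + 7 = 1847/23; q' = 617 − 4.5·(1686/23) = 6604/23.
Government outlay = subsidy × quantity = 7 × 6604/23 = 46228/23.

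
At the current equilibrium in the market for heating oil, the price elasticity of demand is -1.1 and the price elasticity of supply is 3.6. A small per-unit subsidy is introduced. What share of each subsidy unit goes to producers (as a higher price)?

Producer share = 11/47

For a small subsidy around the equilibrium, the benefit split depends on the relative slopes, which at a point are proportional to the elasticities.
Buyer share = εs/(εs + |εd|) = 3.6/(3.6 + 1.1) = 36/47; seller share = |εd|/(εs + |εd|) = 11/47.
So producers capture 11/47 of the subsidy.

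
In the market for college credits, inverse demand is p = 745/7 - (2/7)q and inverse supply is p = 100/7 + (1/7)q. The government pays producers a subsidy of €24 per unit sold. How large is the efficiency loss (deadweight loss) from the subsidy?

Deadweight loss = €672

Pre-subsidy: 745/7 - (2/7)q = 100/7 + (1/7)q gives q* = 215 and p* = 45.
With the subsidy, sellers receive ps = pb + 24 for each unit, where pb is the price buyers pay.
On the curves, pb = 745/7 - (2/7)q and ps = 100/7 + (1/7)q; the wedge ps − pb = 24 gives 100/7 + (1/7)q − (745/7 - (2/7)q) = 24, so q' = 271.
Then pb = 745/7 − (2/7)·271 = 29 and ps = 100/7 + (1/7)·271 = 53.
The subsidy expands output by 271 − 215 = 56 past the efficient level; on those units the gap between marginal cost and willingness to pay runs from 0 up to 24.
DWL = ½ × 24 × 56 = 672.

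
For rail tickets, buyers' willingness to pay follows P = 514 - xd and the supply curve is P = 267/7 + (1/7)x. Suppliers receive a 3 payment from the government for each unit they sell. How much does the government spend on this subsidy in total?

Pre-subsidy: 514 - x = 267/7 + (1/7)x gives x* = 416.375 and P* = 97.625.
With the subsidy, sellers receive Ps = Pb + 3 for each unit, where Pb is the price buyers pay.
On the curves, Pb = 514 - x and Ps = 267/7 + (1/7)x; the wedge Ps − Pb = 3 gives 267/7 + (1/7)x − (514 - x) = 3, so x' = 419.
Then Pb = 514 − 1·419 = 95 and Ps = 267/7 + (1/7)·419 = 98.
Government outlay = subsidy × quantity = 3 × 419 = 1257.

Government cost = 1257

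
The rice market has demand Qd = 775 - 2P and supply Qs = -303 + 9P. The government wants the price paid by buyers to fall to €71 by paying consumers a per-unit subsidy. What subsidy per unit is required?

Required subsidy s = €33 per unit

At a buyer price of 71, quantity demanded is 775 − 2·71 = 633.
Sellers supply 633 only when they receive Ps with -303 + 9·Ps = 633, i.e. Ps = 104.
s = Ps − Pb = 104 − 71 = 33.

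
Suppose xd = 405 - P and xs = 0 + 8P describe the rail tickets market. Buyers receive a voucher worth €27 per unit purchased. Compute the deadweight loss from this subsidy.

Deadweight loss = €324

Pre-subsidy: 405 - P = 0 + 8P gives P* = 45, x* = 360.
With the rebate, buyers effectively pay Pb = Ps − 27, where Ps is the price sellers receive.
Demand in terms of Ps becomes xd = 405 − 1(Ps − 27) = 432 - Ps. Setting this equal to supply: 432 - Ps = 0 + 8Ps, so Ps = 48.
Buyers pay Pb = 48 − 27 = 21; x' = 0 + 8·48 = 384.
The subsidy expands output by 384 − 360 = 24 past the efficient level; on those units the gap between marginal cost and willingness to pay runs from 0 up to 27.
DWL = ½ × 27 × 24 = 324.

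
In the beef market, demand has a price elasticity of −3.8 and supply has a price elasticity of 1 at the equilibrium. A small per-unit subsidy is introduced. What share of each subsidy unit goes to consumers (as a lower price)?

For a small subsidy around the equilibrium, the benefit split depends on the relative slopes, which at a point are proportional to the elasticities.
Buyer share = εs/(εs + |εd|) = 1/(1 + 3.8) = 5/24; seller share = |εd|/(εs + |εd|) = 19/24.

Consumer share = 5/24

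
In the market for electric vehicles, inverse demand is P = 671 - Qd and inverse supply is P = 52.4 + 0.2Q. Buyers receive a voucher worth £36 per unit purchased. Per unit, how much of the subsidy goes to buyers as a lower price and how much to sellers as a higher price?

Buyers gain £30 per unit; sellers gain £6 per unit

Pre-subsidy: 671 - Q = 52.4 + 0.2Q gives Q* = 515.5 and P* = 155.5.
With the rebate, buyers effectively pay Pb = Ps − 36, where Ps is the price sellers receive.
On the curves, Pb = 671 - Q and Ps = 52.4 + 0.2Q; the wedge Ps − Pb = 36 gives 52.4 + 0.2Q − (671 - Q) = 36, so Q' = 545.5.
Then Pb = 671 − 1·545.5 = 125.5 and Ps = 52.4 + 0.2·545.5 = 161.5.
Buyers' price falls by P* − Pb = 155.5 − 125.5 = 30; sellers' price rises by Ps − P* = 161.5 − 155.5 = 6.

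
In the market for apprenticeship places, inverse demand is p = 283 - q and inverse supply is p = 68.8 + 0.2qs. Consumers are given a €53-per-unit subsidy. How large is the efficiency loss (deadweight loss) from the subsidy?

Pre-subsidy: 283 - q = 68.8 + 0.2q gives q* = 178.5 and p* = 104.5.
With the rebate, buyers effectively pay pb = ps − 53, where ps is the price sellers receive.
On the curves, pb = 283 - q and ps = 68.8 + 0.2q; the wedge ps − pb = 53 gives 68.8 + 0.2q − (283 - q) = 53, so q' = 668/3.
Then pb = 283 − 1·(668/3) = 181/3 and ps = 68.8 + 0.2·(668/3) = 340/3.
The subsidy expands output by 668/3 − 178.5 = 265/6 past the efficient level; on those units the gap between marginal cost and willingness to pay runs from 0 up to 53.
DWL = ½ × 53 × 265/6 = 14045/12.

Deadweight loss = 14045/12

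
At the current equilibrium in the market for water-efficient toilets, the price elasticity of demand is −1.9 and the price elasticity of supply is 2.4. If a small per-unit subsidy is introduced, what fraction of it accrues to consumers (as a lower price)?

For a small subsidy around the equilibrium, the benefit split depends on the relative slopes, which at a point are proportional to the elasticities.
Buyer share = εs/(εs + |εd|) = 2.4/(2.4 + 1.9) = 24/43; seller share = |εd|/(εs + |εd|) = 19/43.

Consumer share = 24/43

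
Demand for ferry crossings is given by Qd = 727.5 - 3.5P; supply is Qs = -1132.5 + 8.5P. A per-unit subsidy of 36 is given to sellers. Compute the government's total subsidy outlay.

Government cost = 9873

Pre-subsidy: 727.5 - 3.5P = -1132.5 + 8.5P gives P* = 155, Q* = 185.
With the subsidy, sellers receive Ps = Pb + 36 for each unit, where Pb is the price buyers pay.
Supply in terms of Pb becomes Qs = -1132.5 + 8.5(Pb + 36) = -826.5 + 8.5Pb. Setting this equal to demand: 727.5 - 3.5Pb = -826.5 + 8.5Pb, so Pb = 129.5.
Sellers receive Ps = 129.5 + 36 = 165.5; Q' = 727.5 − 3.5·129.5 = 274.25.
Government outlay = subsidy × quantity = 36 × 274.25 = 9873.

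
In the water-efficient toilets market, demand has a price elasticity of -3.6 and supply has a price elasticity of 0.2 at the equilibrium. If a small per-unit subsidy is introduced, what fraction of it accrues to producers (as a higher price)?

For a small subsidy around the equilibrium, the benefit split depends on the relative slopes, which at a point are proportional to the elasticities.
Buyer share = εs/(εs + |εd|) = 0.2/(0.2 + 3.6) = 1/19; seller share = |εd|/(εs + |εd|) = 18/19.
So producers capture 18/19 of the subsidy.

Producer share = 18/19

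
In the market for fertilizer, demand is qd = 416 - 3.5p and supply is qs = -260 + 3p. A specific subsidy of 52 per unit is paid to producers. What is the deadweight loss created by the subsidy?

Pre-subsidy: 416 - 3.5p = -260 + 3p gives p* = 104, q* = 52.
With the subsidy, sellers receive ps = pb + 52 for each unit, where pb is the price buyers pay.
Supply in terms of pb becomes qs = -260 + 3(pb + 52) = -104 + 3pb. Setting this equal to demand: 416 - 3.5pb = -104 + 3pb, so pb = 80.
Sellers receive ps = 80 + 52 = 132; q' = 416 − 3.5·80 = 136.
The subsidy expands output by 136 − 52 = 84 past the efficient level; on those units the gap between marginal cost and willingness to pay runs from 0 up to 52.
DWL = ½ × 52 × 84 = 2184.

Deadweight loss = 2184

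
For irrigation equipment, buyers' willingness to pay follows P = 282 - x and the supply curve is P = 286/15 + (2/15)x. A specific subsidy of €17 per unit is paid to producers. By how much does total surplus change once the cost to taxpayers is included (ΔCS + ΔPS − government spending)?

Net change in total surplus = -€127.5

Pre-subsidy: 282 - x = 286/15 + (2/15)x gives x* = 232 and P* = 50.
With the subsidy, sellers receive Ps = Pb + 17 for each unit, where Pb is the price buyers pay.
On the curves, Pb = 282 - x and Ps = 286/15 + (2/15)x; the wedge Ps − Pb = 17 gives 286/15 + (2/15)x − (282 - x) = 17, so x' = 247.
Then Pb = 282 − 1·247 = 35 and Ps = 286/15 + (2/15)·247 = 52.
ΔCS = ½(232 + 247)(50 − 35) = 3592.5; ΔPS = ½(232 + 247)(52 − 50) = 479.
Government spending = 17 × 247 = 4199.
Net change = 3592.5 + 479 − 4199 = -127.5. The loss equals the DWL triangle ½·17·15.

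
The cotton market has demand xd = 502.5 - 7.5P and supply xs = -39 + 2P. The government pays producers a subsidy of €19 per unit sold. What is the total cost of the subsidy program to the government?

Government cost = €1995

Pre-subsidy: 502.5 - 7.5P = -39 + 2P gives P* = 57, x* = 75.
With the subsidy, sellers receive Ps = Pb + 19 for each unit, where Pb is the price buyers pay.
Supply in terms of Pb becomes xs = -39 + 2(Pb + 19) = -1 + 2Pb. Setting this equal to demand: 502.5 - 7.5Pb = -1 + 2Pb, so Pb = 53.
Sellers receive Ps = 53 + 19 = 72; x' = 502.5 − 7.5·53 = 105.
Government outlay = subsidy × quantity = 19 × 105 = 1995.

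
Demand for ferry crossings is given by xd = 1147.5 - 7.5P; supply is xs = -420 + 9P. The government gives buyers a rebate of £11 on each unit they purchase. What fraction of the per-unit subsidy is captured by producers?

Pre-subsidy: 1147.5 - 7.5P = -420 + 9P gives P* = 95, x* = 435.
With the rebate, buyers effectively pay Pb = Ps − 11, where Ps is the price sellers receive.
Demand in terms of Ps becomes xd = 1147.5 − 7.5(Ps − 11) = 1230 - 7.5Ps. Setting this equal to supply: 1230 - 7.5Ps = -420 + 9Ps, so Ps = 100.
Buyers pay Pb = 100 − 11 = 89; x' = -420 + 9·100 = 480.
Buyers' price falls by P* − Pb = 95 − 89 = 6; sellers' price rises by Ps − P* = 100 − 95 = 5.
So producers capture 5/11 = 5/11 of each unit of subsidy.

Producer share = 5/11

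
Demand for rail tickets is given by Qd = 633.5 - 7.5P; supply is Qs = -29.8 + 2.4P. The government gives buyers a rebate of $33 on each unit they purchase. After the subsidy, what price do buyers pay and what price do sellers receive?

Buyers pay $59; sellers receive $92

Pre-subsidy: 633.5 - 7.5P = -29.8 + 2.4P gives P* = 67, Q* = 131.
With the rebate, buyers effectively pay Pb = Ps − 33, where Ps is the price sellers receive.
Demand in terms of Ps becomes Qd = 633.5 − 7.5(Ps − 33) = 881 - 7.5Ps. Setting this equal to supply: 881 - 7.5Ps = -29.8 + 2.4Ps, so Ps = 92.
Buyers pay Pb = 92 − 33 = 59; Q' = -29.8 + 2.4·92 = 191.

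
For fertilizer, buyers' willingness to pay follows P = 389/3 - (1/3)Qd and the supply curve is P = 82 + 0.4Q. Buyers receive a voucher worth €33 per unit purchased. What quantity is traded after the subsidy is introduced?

Q' = 110

Pre-subsidy: 389/3 - (1/3)Q = 82 + 0.4Q gives Q* = 65 and P* = 108.
With the rebate, buyers effectively pay Pb = Ps − 33, where Ps is the price sellers receive.
On the curves, Pb = 389/3 - (1/3)Q and Ps = 82 + 0.4Q; the wedge Ps − Pb = 33 gives 82 + 0.4Q − (389/3 - (1/3)Q) = 33, so Q' = 110.
Then Pb = 389/3 − (1/3)·110 = 93 and Ps = 82 + 0.4·110 = 126.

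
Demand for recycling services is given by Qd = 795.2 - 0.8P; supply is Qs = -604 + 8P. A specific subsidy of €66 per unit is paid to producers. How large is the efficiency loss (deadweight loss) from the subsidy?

Deadweight loss = €1584

Pre-subsidy: 795.2 - 0.8P = -604 + 8P gives P* = 159, Q* = 668.
With the subsidy, sellers receive Ps = Pb + 66 for each unit, where Pb is the price buyers pay.
Supply in terms of Pb becomes Qs = -604 + 8(Pb + 66) = -76 + 8Pb. Setting this equal to demand: 795.2 - 0.8Pb = -76 + 8Pb, so Pb = 99.
Sellers receive Ps = 99 + 66 = 165; Q' = 795.2 − 0.8·99 = 716.
The subsidy expands output by 716 − 668 = 48 past the efficient level; on those units the gap between marginal cost and willingness to pay runs from 0 up to 66.
DWL = ½ × 66 × 48 = 1584.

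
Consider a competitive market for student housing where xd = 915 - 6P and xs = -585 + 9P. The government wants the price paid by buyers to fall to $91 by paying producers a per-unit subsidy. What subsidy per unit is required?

Required subsidy s = $15 per unit

At a buyer price of 91, quantity demanded is 915 − 6·91 = 369.
Sellers supply 369 only when they receive Ps with -585 + 9·Ps = 369, i.e. Ps = 106.
s = Ps − Pb = 106 − 91 = 15.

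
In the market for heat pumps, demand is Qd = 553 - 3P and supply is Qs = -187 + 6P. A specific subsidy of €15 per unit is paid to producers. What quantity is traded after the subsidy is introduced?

Q' = 1009/3

Pre-subsidy: 553 - 3P = -187 + 6P gives P* = 740/9, Q* = 919/3.
With the subsidy, sellers receive Ps = Pb + 15 for each unit, where Pb is the price buyers pay.
Supply in terms of Pb becomes Qs = -187 + 6(Pb + 15) = -97 + 6Pb. Setting this equal to demand: 553 - 3Pb = -97 + 6Pb, so Pb = 650/9.
Sellers receive Ps = 650/9 + 15 = 785/9; Q' = 553 − 3·(650/9) = 1009/3.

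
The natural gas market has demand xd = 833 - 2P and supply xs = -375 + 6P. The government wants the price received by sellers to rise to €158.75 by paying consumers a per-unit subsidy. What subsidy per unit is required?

Required subsidy s = €31 per unit

At a seller price of 158.75, quantity supplied is -375 + 6·158.75 = 577.5.
Buyers absorb 577.5 only when they pay Pb with 833 − 2·Pb = 577.5, i.e. Pb = 127.75.
s = Ps − Pb = 158.75 − 127.75 = 31.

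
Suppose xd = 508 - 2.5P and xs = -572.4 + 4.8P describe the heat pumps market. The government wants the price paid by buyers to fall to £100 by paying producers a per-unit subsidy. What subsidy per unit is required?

Required subsidy s = £73 per unit

At a buyer price of 100, quantity demanded is 508 − 2.5·100 = 258.
Sellers supply 258 only when they receive Ps with -572.4 + 4.8·Ps = 258, i.e. Ps = 173.
s = Ps − Pb = 173 − 100 = 73.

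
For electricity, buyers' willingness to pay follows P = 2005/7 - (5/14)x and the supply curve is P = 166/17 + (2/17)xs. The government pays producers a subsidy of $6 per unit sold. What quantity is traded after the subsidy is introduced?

Pre-subsidy: 2005/7 - (5/14)x = 166/17 + (2/17)x gives x* = 65846/113 and P* = 8850/113.
With the subsidy, sellers receive Ps = Pb + 6 for each unit, where Pb is the price buyers pay.
On the curves, Pb = 2005/7 - (5/14)x and Ps = 166/17 + (2/17)x; the wedge Ps − Pb = 6 gives 166/17 + (2/17)x − (2005/7 - (5/14)x) = 6, so x' = 67274/113.
Then Pb = 2005/7 − (5/14)·(67274/113) = 8340/113 and Ps = 166/17 + (2/17)·(67274/113) = 9018/113.

x' = 67274/113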